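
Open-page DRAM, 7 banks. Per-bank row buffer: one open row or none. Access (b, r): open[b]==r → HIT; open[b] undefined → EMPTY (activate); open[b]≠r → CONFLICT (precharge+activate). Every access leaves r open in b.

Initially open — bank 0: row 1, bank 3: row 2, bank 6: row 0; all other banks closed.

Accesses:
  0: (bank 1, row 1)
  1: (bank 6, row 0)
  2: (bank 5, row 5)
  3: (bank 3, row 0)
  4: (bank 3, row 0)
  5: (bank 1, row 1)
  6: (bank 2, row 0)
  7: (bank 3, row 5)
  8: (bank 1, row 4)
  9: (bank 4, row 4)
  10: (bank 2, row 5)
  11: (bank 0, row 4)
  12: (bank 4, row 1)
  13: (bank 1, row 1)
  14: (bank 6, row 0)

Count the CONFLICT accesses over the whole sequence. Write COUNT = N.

  [0] b1 r1: no row ⇒ E
  [1] b6 r0: had r0 ⇒ H
  [2] b5 r5: no row ⇒ E
  [3] b3 r0: had r2 ⇒ C
  [4] b3 r0: had r0 ⇒ H
  [5] b1 r1: had r1 ⇒ H
  [6] b2 r0: no row ⇒ E
  [7] b3 r5: had r0 ⇒ C
  [8] b1 r4: had r1 ⇒ C
  [9] b4 r4: no row ⇒ E
  [10] b2 r5: had r0 ⇒ C
  [11] b0 r4: had r1 ⇒ C
  [12] b4 r1: had r4 ⇒ C
  [13] b1 r1: had r4 ⇒ C
  [14] b6 r0: had r0 ⇒ H

COUNT = 7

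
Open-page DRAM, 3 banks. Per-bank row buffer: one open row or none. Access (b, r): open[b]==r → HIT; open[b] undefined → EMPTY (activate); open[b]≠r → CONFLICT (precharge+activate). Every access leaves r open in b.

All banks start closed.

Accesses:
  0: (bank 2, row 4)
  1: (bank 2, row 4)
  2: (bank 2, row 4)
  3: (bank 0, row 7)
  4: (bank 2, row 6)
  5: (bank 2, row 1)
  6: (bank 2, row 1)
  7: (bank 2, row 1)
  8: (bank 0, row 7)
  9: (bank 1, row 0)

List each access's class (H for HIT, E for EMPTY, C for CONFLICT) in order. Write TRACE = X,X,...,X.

#0 (2,4) E
#1 (2,4) H  (was 4)
#2 (2,4) H  (was 4)
#3 (0,7) E
#4 (2,6) C  (was 4)
#5 (2,1) C  (was 6)
#6 (2,1) H  (was 1)
#7 (2,1) H  (was 1)
#8 (0,7) H  (was 7)
#9 (1,0) E

TRACE = E,H,H,E,C,C,H,H,H,E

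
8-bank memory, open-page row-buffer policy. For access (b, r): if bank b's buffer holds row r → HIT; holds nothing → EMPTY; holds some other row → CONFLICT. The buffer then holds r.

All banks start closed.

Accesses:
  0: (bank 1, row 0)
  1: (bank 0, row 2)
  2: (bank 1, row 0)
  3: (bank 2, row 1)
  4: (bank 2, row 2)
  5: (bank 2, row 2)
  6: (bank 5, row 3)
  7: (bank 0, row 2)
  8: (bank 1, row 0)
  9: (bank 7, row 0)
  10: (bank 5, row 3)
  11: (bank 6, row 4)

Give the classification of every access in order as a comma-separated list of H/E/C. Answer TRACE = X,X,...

  [0] b1 r0: no row ⇒ E
  [1] b0 r2: no row ⇒ E
  [2] b1 r0: had r0 ⇒ H
  [3] b2 r1: no row ⇒ E
  [4] b2 r2: had r1 ⇒ C
  [5] b2 r2: had r2 ⇒ H
  [6] b5 r3: no row ⇒ E
  [7] b0 r2: had r2 ⇒ H
  [8] b1 r0: had r0 ⇒ H
  [9] b7 r0: no row ⇒ E
  [10] b5 r3: had r3 ⇒ H
  [11] b6 r4: no row ⇒ E

TRACE = E,E,H,E,C,H,E,H,H,E,H,E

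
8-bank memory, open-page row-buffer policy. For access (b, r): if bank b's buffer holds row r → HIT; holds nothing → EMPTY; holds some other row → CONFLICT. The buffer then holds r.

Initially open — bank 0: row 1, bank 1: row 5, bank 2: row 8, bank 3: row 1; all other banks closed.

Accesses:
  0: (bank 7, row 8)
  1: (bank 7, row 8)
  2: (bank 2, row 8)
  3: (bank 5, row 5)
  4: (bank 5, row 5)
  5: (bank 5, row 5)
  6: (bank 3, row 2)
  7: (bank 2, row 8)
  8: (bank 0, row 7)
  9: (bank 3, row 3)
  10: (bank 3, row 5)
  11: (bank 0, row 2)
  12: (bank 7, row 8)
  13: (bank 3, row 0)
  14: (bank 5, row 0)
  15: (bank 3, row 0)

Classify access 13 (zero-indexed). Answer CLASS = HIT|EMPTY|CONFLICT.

0: bank 7 row 8 — prev None → EMPTY
1: bank 7 row 8 — prev 8 → HIT
2: bank 2 row 8 — prev 8 → HIT
3: bank 5 row 5 — prev None → EMPTY
4: bank 5 row 5 — prev 5 → HIT
5: bank 5 row 5 — prev 5 → HIT
6: bank 3 row 2 — prev 1 → CONFLICT
7: bank 2 row 8 — prev 8 → HIT
8: bank 0 row 7 — prev 1 → CONFLICT
9: bank 3 row 3 — prev 2 → CONFLICT
10: bank 3 row 5 — prev 3 → CONFLICT
11: bank 0 row 2 — prev 7 → CONFLICT
12: bank 7 row 8 — prev 8 → HIT
13: bank 3 row 0 — prev 5 → CONFLICT
14: bank 5 row 0 — prev 5 → CONFLICT
15: bank 3 row 0 — prev 0 → HIT

CLASS = CONFLICT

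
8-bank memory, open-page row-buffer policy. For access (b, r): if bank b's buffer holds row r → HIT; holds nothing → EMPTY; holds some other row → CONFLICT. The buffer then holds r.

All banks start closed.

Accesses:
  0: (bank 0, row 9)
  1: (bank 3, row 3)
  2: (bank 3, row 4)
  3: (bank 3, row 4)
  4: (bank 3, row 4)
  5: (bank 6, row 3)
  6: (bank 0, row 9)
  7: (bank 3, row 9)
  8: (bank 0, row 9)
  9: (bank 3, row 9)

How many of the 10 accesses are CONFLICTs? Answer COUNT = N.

step 0: bank0 None->9 [EMPTY]
step 1: bank3 None->3 [EMPTY]
step 2: bank3 3->4 [CONFLICT]
step 3: bank3 4->4 [HIT]
step 4: bank3 4->4 [HIT]
step 5: bank6 None->3 [EMPTY]
step 6: bank0 9->9 [HIT]
step 7: bank3 4->9 [CONFLICT]
step 8: bank0 9->9 [HIT]
step 9: bank3 9->9 [HIT]

COUNT = 2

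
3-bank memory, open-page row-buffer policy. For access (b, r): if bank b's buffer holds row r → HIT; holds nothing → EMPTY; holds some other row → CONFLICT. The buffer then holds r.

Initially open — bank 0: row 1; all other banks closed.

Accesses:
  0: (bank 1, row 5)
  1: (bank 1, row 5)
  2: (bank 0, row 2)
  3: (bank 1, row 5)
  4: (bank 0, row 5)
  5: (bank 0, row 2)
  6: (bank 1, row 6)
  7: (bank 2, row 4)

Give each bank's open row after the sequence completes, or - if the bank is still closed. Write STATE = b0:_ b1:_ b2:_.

step 0: bank1 None->5 [EMPTY]
step 1: bank1 5->5 [HIT]
step 2: bank0 1->2 [CONFLICT]
step 3: bank1 5->5 [HIT]
step 4: bank0 2->5 [CONFLICT]
step 5: bank0 5->2 [CONFLICT]
step 6: bank1 5->6 [CONFLICT]
step 7: bank2 None->4 [EMPTY]

STATE = b0:2 b1:6 b2:4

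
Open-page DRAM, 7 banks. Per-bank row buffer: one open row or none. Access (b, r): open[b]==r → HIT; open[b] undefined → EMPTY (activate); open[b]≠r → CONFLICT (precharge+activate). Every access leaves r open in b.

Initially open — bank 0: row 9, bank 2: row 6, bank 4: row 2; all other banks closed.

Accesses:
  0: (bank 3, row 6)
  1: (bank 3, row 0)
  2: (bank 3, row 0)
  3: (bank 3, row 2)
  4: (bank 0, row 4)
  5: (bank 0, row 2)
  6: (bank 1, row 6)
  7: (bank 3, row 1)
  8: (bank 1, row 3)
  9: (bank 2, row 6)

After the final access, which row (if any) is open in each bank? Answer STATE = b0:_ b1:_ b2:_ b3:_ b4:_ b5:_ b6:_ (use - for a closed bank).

STATE = b0:2 b1:3 b2:6 b3:1 b4:2 b5:- b6:-

  [0] b3 r6: no row ⇒ E
  [1] b3 r0: had r6 ⇒ C
  [2] b3 r0: had r0 ⇒ H
  [3] b3 r2: had r0 ⇒ C
  [4] b0 r4: had r9 ⇒ C
  [5] b0 r2: had r4 ⇒ C
  [6] b1 r6: no row ⇒ E
  [7] b3 r1: had r2 ⇒ C
  [8] b1 r3: had r6 ⇒ C
  [9] b2 r6: had r6 ⇒ H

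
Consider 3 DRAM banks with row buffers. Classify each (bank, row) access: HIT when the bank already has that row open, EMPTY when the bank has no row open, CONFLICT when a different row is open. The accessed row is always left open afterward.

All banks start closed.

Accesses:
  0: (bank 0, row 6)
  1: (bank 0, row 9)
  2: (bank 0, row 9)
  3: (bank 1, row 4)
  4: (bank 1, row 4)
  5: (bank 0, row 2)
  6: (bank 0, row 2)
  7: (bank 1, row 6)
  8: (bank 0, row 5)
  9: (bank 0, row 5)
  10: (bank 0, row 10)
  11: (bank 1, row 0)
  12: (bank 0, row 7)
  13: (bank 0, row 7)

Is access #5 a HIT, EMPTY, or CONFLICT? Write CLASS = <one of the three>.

CLASS = CONFLICT

#0 (0,6) E
#1 (0,9) C  (was 6)
#2 (0,9) H  (was 9)
#3 (1,4) E
#4 (1,4) H  (was 4)
#5 (0,2) C  (was 9)
#6 (0,2) H  (was 2)
#7 (1,6) C  (was 4)
#8 (0,5) C  (was 2)
#9 (0,5) H  (was 5)
#10 (0,10) C  (was 5)
#11 (1,0) C  (was 6)
#12 (0,7) C  (was 10)
#13 (0,7) H  (was 7)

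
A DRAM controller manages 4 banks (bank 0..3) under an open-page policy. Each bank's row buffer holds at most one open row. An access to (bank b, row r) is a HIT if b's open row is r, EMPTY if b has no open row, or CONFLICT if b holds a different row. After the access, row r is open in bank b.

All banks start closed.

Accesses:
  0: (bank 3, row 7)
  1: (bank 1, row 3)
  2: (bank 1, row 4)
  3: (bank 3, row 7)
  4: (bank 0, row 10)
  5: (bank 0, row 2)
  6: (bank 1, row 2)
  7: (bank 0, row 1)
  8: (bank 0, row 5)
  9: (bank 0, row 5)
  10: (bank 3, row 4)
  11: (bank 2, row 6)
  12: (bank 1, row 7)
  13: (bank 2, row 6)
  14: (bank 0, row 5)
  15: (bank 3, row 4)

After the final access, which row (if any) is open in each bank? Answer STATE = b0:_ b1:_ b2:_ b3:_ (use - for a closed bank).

step 0: bank3 None->7 [EMPTY]
step 1: bank1 None->3 [EMPTY]
step 2: bank1 3->4 [CONFLICT]
step 3: bank3 7->7 [HIT]
step 4: bank0 None->10 [EMPTY]
step 5: bank0 10->2 [CONFLICT]
step 6: bank1 4->2 [CONFLICT]
step 7: bank0 2->1 [CONFLICT]
step 8: bank0 1->5 [CONFLICT]
step 9: bank0 5->5 [HIT]
step 10: bank3 7->4 [CONFLICT]
step 11: bank2 None->6 [EMPTY]
step 12: bank1 2->7 [CONFLICT]
step 13: bank2 6->6 [HIT]
step 14: bank0 5->5 [HIT]
step 15: bank3 4->4 [HIT]

STATE = b0:5 b1:7 b2:6 b3:4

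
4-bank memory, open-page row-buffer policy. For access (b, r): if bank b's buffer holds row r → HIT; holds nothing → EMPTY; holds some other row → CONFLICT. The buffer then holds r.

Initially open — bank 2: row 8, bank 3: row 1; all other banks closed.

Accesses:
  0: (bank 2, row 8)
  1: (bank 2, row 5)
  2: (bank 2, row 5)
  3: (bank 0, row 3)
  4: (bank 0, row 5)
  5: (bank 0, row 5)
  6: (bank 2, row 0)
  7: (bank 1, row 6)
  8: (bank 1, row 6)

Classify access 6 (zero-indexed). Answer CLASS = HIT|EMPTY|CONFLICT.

CLASS = CONFLICT

  [0] b2 r8: had r8 ⇒ H
  [1] b2 r5: had r8 ⇒ C
  [2] b2 r5: had r5 ⇒ H
  [3] b0 r3: no row ⇒ E
  [4] b0 r5: had r3 ⇒ C
  [5] b0 r5: had r5 ⇒ H
  [6] b2 r0: had r5 ⇒ C
  [7] b1 r6: no row ⇒ E
  [8] b1 r6: had r6 ⇒ H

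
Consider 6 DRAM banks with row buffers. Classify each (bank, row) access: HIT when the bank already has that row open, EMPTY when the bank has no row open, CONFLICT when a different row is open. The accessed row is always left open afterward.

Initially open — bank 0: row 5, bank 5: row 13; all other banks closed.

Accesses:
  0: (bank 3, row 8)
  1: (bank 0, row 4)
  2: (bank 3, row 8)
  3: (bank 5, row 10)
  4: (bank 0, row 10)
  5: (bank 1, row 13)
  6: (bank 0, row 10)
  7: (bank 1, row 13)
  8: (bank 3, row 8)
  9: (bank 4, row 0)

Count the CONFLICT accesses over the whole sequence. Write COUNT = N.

COUNT = 3

0: bank 3 row 8 — prev None → EMPTY
1: bank 0 row 4 — prev 5 → CONFLICT
2: bank 3 row 8 — prev 8 → HIT
3: bank 5 row 10 — prev 13 → CONFLICT
4: bank 0 row 10 — prev 4 → CONFLICT
5: bank 1 row 13 — prev None → EMPTY
6: bank 0 row 10 — prev 10 → HIT
7: bank 1 row 13 — prev 13 → HIT
8: bank 3 row 8 — prev 8 → HIT
9: bank 4 row 0 — prev None → EMPTY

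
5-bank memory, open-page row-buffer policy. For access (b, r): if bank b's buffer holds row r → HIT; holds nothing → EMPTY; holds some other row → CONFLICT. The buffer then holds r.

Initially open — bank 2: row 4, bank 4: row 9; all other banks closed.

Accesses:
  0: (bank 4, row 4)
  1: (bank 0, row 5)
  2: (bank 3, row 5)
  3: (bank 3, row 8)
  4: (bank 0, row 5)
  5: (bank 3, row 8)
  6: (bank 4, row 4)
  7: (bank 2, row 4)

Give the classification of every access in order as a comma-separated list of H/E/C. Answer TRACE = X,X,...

#0 (4,4) C  (was 9)
#1 (0,5) E
#2 (3,5) E
#3 (3,8) C  (was 5)
#4 (0,5) H  (was 5)
#5 (3,8) H  (was 8)
#6 (4,4) H  (was 4)
#7 (2,4) H  (was 4)

TRACE = C,E,E,C,H,H,H,H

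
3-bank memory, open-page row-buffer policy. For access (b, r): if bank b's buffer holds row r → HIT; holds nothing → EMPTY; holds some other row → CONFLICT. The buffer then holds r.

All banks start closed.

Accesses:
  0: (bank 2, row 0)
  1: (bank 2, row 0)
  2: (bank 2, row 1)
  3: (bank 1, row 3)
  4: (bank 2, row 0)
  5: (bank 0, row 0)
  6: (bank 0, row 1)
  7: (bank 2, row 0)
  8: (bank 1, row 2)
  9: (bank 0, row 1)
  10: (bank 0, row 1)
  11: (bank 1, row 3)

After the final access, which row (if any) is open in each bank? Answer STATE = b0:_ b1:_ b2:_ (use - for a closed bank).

STATE = b0:1 b1:3 b2:0

0: bank 2 row 0 — prev None → EMPTY
1: bank 2 row 0 — prev 0 → HIT
2: bank 2 row 1 — prev 0 → CONFLICT
3: bank 1 row 3 — prev None → EMPTY
4: bank 2 row 0 — prev 1 → CONFLICT
5: bank 0 row 0 — prev None → EMPTY
6: bank 0 row 1 — prev 0 → CONFLICT
7: bank 2 row 0 — prev 0 → HIT
8: bank 1 row 2 — prev 3 → CONFLICT
9: bank 0 row 1 — prev 1 → HIT
10: bank 0 row 1 — prev 1 → HIT
11: bank 1 row 3 — prev 2 → CONFLICT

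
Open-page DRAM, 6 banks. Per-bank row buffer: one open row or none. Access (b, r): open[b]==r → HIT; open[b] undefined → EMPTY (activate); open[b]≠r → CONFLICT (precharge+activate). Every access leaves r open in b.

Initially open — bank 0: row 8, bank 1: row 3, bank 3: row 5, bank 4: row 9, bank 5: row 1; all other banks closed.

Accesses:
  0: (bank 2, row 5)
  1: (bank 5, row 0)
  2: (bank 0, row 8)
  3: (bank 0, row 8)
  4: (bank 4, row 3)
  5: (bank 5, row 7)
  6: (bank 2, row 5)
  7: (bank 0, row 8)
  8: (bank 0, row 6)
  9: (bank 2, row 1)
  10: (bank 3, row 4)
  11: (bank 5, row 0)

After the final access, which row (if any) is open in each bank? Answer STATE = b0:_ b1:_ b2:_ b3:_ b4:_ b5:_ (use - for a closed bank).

step 0: bank2 None->5 [EMPTY]
step 1: bank5 1->0 [CONFLICT]
step 2: bank0 8->8 [HIT]
step 3: bank0 8->8 [HIT]
step 4: bank4 9->3 [CONFLICT]
step 5: bank5 0->7 [CONFLICT]
step 6: bank2 5->5 [HIT]
step 7: bank0 8->8 [HIT]
step 8: bank0 8->6 [CONFLICT]
step 9: bank2 5->1 [CONFLICT]
step 10: bank3 5->4 [CONFLICT]
step 11: bank5 7->0 [CONFLICT]

STATE = b0:6 b1:3 b2:1 b3:4 b4:3 b5:0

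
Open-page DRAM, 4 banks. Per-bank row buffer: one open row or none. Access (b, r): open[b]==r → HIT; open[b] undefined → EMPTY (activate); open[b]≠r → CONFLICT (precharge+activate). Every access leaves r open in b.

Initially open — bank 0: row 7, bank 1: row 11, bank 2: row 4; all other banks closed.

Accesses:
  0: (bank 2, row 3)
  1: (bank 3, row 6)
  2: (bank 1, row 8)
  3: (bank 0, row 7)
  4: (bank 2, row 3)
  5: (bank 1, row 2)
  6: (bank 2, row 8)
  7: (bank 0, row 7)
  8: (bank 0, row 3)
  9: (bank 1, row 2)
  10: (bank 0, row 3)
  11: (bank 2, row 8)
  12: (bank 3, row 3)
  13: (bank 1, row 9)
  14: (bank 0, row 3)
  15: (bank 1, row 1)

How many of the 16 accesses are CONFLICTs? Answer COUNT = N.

COUNT = 8

  [0] b2 r3: had r4 ⇒ C
  [1] b3 r6: no row ⇒ E
  [2] b1 r8: had r11 ⇒ C
  [3] b0 r7: had r7 ⇒ H
  [4] b2 r3: had r3 ⇒ H
  [5] b1 r2: had r8 ⇒ C
  [6] b2 r8: had r3 ⇒ C
  [7] b0 r7: had r7 ⇒ H
  [8] b0 r3: had r7 ⇒ C
  [9] b1 r2: had r2 ⇒ H
  [10] b0 r3: had r3 ⇒ H
  [11] b2 r8: had r8 ⇒ H
  [12] b3 r3: had r6 ⇒ C
  [13] b1 r9: had r2 ⇒ C
  [14] b0 r3: had r3 ⇒ H
  [15] b1 r1: had r9 ⇒ C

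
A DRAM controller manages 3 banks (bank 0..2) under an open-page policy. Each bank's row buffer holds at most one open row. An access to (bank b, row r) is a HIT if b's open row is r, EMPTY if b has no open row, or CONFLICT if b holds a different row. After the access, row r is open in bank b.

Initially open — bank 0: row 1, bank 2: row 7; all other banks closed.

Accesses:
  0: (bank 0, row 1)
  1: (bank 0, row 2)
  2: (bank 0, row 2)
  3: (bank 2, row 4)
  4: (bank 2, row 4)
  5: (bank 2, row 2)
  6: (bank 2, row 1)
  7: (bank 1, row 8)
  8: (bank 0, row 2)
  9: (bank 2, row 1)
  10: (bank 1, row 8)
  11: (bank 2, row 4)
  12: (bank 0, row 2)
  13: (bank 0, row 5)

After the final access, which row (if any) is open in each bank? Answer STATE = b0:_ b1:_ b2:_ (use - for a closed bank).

step 0: bank0 1->1 [HIT]
step 1: bank0 1->2 [CONFLICT]
step 2: bank0 2->2 [HIT]
step 3: bank2 7->4 [CONFLICT]
step 4: bank2 4->4 [HIT]
step 5: bank2 4->2 [CONFLICT]
step 6: bank2 2->1 [CONFLICT]
step 7: bank1 None->8 [EMPTY]
step 8: bank0 2->2 [HIT]
step 9: bank2 1->1 [HIT]
step 10: bank1 8->8 [HIT]
step 11: bank2 1->4 [CONFLICT]
step 12: bank0 2->2 [HIT]
step 13: bank0 2->5 [CONFLICT]

STATE = b0:5 b1:8 b2:4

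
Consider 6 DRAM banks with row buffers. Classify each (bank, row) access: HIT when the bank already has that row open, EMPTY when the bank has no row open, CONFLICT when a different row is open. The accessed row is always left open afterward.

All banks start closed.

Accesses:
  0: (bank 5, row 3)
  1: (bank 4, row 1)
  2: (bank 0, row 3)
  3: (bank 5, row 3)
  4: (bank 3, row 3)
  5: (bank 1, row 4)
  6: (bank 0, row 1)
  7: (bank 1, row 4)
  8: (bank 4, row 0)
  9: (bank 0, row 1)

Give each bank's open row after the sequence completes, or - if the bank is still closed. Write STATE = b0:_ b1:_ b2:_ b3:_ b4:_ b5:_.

STATE = b0:1 b1:4 b2:- b3:3 b4:0 b5:3

  [0] b5 r3: no row ⇒ E
  [1] b4 r1: no row ⇒ E
  [2] b0 r3: no row ⇒ E
  [3] b5 r3: had r3 ⇒ H
  [4] b3 r3: no row ⇒ E
  [5] b1 r4: no row ⇒ E
  [6] b0 r1: had r3 ⇒ C
  [7] b1 r4: had r4 ⇒ H
  [8] b4 r0: had r1 ⇒ C
  [9] b0 r1: had r1 ⇒ H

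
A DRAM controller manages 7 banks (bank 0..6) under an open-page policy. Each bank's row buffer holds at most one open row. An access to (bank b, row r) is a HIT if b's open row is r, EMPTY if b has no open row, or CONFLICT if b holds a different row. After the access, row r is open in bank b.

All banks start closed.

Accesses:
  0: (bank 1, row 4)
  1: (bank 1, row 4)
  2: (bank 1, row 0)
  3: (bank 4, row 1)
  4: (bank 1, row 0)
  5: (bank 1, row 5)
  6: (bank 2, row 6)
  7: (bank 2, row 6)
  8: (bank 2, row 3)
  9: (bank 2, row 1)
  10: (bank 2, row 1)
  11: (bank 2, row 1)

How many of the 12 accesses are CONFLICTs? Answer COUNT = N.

COUNT = 4

0: bank 1 row 4 — prev None → EMPTY
1: bank 1 row 4 — prev 4 → HIT
2: bank 1 row 0 — prev 4 → CONFLICT
3: bank 4 row 1 — prev None → EMPTY
4: bank 1 row 0 — prev 0 → HIT
5: bank 1 row 5 — prev 0 → CONFLICT
6: bank 2 row 6 — prev None → EMPTY
7: bank 2 row 6 — prev 6 → HIT
8: bank 2 row 3 — prev 6 → CONFLICT
9: bank 2 row 1 — prev 3 → CONFLICT
10: bank 2 row 1 — prev 1 → HIT
11: bank 2 row 1 — prev 1 → HIT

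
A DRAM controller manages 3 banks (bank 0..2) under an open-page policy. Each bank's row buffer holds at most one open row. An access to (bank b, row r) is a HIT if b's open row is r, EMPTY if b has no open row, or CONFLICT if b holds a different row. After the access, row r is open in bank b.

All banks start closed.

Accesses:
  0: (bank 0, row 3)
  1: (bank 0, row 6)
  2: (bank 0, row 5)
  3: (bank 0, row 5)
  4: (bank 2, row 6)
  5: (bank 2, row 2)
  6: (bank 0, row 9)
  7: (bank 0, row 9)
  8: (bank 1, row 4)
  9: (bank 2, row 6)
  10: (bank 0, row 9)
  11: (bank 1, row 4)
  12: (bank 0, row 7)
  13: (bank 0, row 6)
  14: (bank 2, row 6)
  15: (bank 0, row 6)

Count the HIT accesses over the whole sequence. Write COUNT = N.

COUNT = 6

step 0: bank0 None->3 [EMPTY]
step 1: bank0 3->6 [CONFLICT]
step 2: bank0 6->5 [CONFLICT]
step 3: bank0 5->5 [HIT]
step 4: bank2 None->6 [EMPTY]
step 5: bank2 6->2 [CONFLICT]
step 6: bank0 5->9 [CONFLICT]
step 7: bank0 9->9 [HIT]
step 8: bank1 None->4 [EMPTY]
step 9: bank2 2->6 [CONFLICT]
step 10: bank0 9->9 [HIT]
step 11: bank1 4->4 [HIT]
step 12: bank0 9->7 [CONFLICT]
step 13: bank0 7->6 [CONFLICT]
step 14: bank2 6->6 [HIT]
step 15: bank0 6->6 [HIT]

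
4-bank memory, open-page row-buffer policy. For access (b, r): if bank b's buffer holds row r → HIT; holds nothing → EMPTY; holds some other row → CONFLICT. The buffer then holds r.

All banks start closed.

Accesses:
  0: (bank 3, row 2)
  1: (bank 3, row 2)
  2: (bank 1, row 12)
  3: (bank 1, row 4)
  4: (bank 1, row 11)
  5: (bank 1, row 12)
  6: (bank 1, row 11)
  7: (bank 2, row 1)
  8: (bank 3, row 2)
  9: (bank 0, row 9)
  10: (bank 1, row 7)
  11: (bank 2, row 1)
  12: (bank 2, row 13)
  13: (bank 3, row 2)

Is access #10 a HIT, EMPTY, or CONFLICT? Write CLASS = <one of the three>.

  [0] b3 r2: no row ⇒ E
  [1] b3 r2: had r2 ⇒ H
  [2] b1 r12: no row ⇒ E
  [3] b1 r4: had r12 ⇒ C
  [4] b1 r11: had r4 ⇒ C
  [5] b1 r12: had r11 ⇒ C
  [6] b1 r11: had r12 ⇒ C
  [7] b2 r1: no row ⇒ E
  [8] b3 r2: had r2 ⇒ H
  [9] b0 r9: no row ⇒ E
  [10] b1 r7: had r11 ⇒ C
  [11] b2 r1: had r1 ⇒ H
  [12] b2 r13: had r1 ⇒ C
  [13] b3 r2: had r2 ⇒ H

CLASS = CONFLICT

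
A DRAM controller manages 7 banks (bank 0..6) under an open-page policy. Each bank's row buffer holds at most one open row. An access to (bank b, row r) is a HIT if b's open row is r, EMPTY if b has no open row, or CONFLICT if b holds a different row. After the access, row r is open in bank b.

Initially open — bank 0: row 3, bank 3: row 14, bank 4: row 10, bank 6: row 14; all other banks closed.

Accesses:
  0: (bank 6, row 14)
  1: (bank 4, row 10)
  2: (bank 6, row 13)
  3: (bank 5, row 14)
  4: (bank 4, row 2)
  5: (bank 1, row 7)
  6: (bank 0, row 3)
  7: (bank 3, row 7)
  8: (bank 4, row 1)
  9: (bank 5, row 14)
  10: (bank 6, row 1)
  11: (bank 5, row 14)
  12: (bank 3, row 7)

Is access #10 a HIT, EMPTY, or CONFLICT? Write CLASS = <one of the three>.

CLASS = CONFLICT

  [0] b6 r14: had r14 ⇒ H
  [1] b4 r10: had r10 ⇒ H
  [2] b6 r13: had r14 ⇒ C
  [3] b5 r14: no row ⇒ E
  [4] b4 r2: had r10 ⇒ C
  [5] b1 r7: no row ⇒ E
  [6] b0 r3: had r3 ⇒ H
  [7] b3 r7: had r14 ⇒ C
  [8] b4 r1: had r2 ⇒ C
  [9] b5 r14: had r14 ⇒ H
  [10] b6 r1: had r13 ⇒ C
  [11] b5 r14: had r14 ⇒ H
  [12] b3 r7: had r7 ⇒ H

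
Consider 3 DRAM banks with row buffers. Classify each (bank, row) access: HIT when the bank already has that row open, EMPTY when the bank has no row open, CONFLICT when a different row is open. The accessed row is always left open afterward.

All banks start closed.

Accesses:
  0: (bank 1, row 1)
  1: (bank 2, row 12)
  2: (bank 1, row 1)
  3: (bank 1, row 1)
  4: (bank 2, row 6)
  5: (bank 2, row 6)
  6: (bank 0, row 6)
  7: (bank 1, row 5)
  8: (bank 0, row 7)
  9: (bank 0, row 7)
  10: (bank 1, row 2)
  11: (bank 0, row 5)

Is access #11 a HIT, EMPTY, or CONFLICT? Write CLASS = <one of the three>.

CLASS = CONFLICT

#0 (1,1) E
#1 (2,12) E
#2 (1,1) H  (was 1)
#3 (1,1) H  (was 1)
#4 (2,6) C  (was 12)
#5 (2,6) H  (was 6)
#6 (0,6) E
#7 (1,5) C  (was 1)
#8 (0,7) C  (was 6)
#9 (0,7) H  (was 7)
#10 (1,2) C  (was 5)
#11 (0,5) C  (was 7)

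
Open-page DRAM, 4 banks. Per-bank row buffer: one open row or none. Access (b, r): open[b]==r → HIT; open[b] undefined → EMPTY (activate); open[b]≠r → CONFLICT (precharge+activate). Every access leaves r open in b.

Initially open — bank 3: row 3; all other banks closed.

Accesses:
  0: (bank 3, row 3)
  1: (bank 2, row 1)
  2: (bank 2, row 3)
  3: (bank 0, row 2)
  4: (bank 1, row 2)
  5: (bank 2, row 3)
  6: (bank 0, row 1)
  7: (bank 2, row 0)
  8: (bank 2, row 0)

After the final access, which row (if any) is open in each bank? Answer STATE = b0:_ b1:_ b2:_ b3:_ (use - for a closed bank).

STATE = b0:1 b1:2 b2:0 b3:3

#0 (3,3) H  (was 3)
#1 (2,1) E
#2 (2,3) C  (was 1)
#3 (0,2) E
#4 (1,2) E
#5 (2,3) H  (was 3)
#6 (0,1) C  (was 2)
#7 (2,0) C  (was 3)
#8 (2,0) H  (was 0)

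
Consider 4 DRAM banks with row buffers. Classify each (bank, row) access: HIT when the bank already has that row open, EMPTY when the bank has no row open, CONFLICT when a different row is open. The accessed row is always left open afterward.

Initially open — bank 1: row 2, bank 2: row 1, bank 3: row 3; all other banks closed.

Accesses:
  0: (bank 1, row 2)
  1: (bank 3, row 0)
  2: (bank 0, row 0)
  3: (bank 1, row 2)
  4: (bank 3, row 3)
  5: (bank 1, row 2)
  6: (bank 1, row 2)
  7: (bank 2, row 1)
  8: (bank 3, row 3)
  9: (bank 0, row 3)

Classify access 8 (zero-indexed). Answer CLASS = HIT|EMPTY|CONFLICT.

#0 (1,2) H  (was 2)
#1 (3,0) C  (was 3)
#2 (0,0) E
#3 (1,2) H  (was 2)
#4 (3,3) C  (was 0)
#5 (1,2) H  (was 2)
#6 (1,2) H  (was 2)
#7 (2,1) H  (was 1)
#8 (3,3) H  (was 3)
#9 (0,3) C  (was 0)

CLASS = HIT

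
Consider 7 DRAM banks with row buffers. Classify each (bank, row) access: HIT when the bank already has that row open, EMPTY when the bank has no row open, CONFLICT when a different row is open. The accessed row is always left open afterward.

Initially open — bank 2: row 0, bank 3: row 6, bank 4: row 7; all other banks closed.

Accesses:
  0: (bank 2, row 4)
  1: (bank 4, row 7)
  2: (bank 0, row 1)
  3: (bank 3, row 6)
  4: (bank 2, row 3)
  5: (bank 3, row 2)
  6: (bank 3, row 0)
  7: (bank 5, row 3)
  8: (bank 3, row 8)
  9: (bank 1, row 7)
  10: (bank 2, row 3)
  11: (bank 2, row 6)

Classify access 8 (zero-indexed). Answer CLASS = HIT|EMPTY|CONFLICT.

CLASS = CONFLICT

  [0] b2 r4: had r0 ⇒ C
  [1] b4 r7: had r7 ⇒ H
  [2] b0 r1: no row ⇒ E
  [3] b3 r6: had r6 ⇒ H
  [4] b2 r3: had r4 ⇒ C
  [5] b3 r2: had r6 ⇒ C
  [6] b3 r0: had r2 ⇒ C
  [7] b5 r3: no row ⇒ E
  [8] b3 r8: had r0 ⇒ C
  [9] b1 r7: no row ⇒ E
  [10] b2 r3: had r3 ⇒ H
  [11] b2 r6: had r3 ⇒ C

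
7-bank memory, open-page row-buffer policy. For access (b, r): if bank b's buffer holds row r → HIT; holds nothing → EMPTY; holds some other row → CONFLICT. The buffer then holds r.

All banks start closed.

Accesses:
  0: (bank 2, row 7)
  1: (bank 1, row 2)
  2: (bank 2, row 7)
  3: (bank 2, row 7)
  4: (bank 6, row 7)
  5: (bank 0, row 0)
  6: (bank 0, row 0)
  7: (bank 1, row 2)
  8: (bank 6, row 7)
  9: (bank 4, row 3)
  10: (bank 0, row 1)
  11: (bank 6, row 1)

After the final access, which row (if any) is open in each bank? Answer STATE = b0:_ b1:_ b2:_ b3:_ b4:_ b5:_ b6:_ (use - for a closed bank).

#0 (2,7) E
#1 (1,2) E
#2 (2,7) H  (was 7)
#3 (2,7) H  (was 7)
#4 (6,7) E
#5 (0,0) E
#6 (0,0) H  (was 0)
#7 (1,2) H  (was 2)
#8 (6,7) H  (was 7)
#9 (4,3) E
#10 (0,1) C  (was 0)
#11 (6,1) C  (was 7)

STATE = b0:1 b1:2 b2:7 b3:- b4:3 b5:- b6:1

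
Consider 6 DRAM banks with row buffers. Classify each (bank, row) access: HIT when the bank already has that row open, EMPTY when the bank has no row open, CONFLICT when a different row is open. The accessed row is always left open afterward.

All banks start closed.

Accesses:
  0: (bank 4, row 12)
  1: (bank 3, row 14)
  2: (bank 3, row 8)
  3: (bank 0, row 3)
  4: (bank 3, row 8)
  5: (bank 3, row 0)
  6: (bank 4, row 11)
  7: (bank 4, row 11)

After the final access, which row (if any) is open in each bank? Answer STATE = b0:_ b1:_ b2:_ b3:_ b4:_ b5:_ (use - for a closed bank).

STATE = b0:3 b1:- b2:- b3:0 b4:11 b5:-

  [0] b4 r12: no row ⇒ E
  [1] b3 r14: no row ⇒ E
  [2] b3 r8: had r14 ⇒ C
  [3] b0 r3: no row ⇒ E
  [4] b3 r8: had r8 ⇒ H
  [5] b3 r0: had r8 ⇒ C
  [6] b4 r11: had r12 ⇒ C
  [7] b4 r11: had r11 ⇒ H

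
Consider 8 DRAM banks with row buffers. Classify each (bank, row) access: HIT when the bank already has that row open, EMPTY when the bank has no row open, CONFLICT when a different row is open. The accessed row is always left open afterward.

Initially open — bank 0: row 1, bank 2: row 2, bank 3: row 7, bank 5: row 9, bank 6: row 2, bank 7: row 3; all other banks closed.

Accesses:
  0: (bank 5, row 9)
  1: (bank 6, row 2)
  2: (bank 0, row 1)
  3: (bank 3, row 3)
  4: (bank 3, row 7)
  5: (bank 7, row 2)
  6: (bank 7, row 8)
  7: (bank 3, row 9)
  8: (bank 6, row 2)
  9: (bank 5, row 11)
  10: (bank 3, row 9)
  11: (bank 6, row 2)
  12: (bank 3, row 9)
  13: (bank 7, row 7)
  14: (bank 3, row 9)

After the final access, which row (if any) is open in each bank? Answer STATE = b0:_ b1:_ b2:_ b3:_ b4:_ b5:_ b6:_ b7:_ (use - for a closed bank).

STATE = b0:1 b1:- b2:2 b3:9 b4:- b5:11 b6:2 b7:7

  [0] b5 r9: had r9 ⇒ H
  [1] b6 r2: had r2 ⇒ H
  [2] b0 r1: had r1 ⇒ H
  [3] b3 r3: had r7 ⇒ C
  [4] b3 r7: had r3 ⇒ C
  [5] b7 r2: had r3 ⇒ C
  [6] b7 r8: had r2 ⇒ C
  [7] b3 r9: had r7 ⇒ C
  [8] b6 r2: had r2 ⇒ H
  [9] b5 r11: had r9 ⇒ C
  [10] b3 r9: had r9 ⇒ H
  [11] b6 r2: had r2 ⇒ H
  [12] b3 r9: had r9 ⇒ H
  [13] b7 r7: had r8 ⇒ C
  [14] b3 r9: had r9 ⇒ H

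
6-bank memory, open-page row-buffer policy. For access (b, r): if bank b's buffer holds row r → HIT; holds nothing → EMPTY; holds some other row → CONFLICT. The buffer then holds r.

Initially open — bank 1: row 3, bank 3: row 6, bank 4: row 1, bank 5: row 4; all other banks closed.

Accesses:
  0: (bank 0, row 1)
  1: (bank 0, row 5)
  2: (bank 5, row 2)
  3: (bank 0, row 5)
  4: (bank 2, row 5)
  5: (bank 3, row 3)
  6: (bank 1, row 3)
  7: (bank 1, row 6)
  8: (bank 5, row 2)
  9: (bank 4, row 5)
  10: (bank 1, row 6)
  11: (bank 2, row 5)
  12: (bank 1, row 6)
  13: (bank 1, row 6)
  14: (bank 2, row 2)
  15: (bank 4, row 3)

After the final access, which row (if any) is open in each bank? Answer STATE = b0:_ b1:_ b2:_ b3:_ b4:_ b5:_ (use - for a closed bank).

step 0: bank0 None->1 [EMPTY]
step 1: bank0 1->5 [CONFLICT]
step 2: bank5 4->2 [CONFLICT]
step 3: bank0 5->5 [HIT]
step 4: bank2 None->5 [EMPTY]
step 5: bank3 6->3 [CONFLICT]
step 6: bank1 3->3 [HIT]
step 7: bank1 3->6 [CONFLICT]
step 8: bank5 2->2 [HIT]
step 9: bank4 1->5 [CONFLICT]
step 10: bank1 6->6 [HIT]
step 11: bank2 5->5 [HIT]
step 12: bank1 6->6 [HIT]
step 13: bank1 6->6 [HIT]
step 14: bank2 5->2 [CONFLICT]
step 15: bank4 5->3 [CONFLICT]

STATE = b0:5 b1:6 b2:2 b3:3 b4:3 b5:2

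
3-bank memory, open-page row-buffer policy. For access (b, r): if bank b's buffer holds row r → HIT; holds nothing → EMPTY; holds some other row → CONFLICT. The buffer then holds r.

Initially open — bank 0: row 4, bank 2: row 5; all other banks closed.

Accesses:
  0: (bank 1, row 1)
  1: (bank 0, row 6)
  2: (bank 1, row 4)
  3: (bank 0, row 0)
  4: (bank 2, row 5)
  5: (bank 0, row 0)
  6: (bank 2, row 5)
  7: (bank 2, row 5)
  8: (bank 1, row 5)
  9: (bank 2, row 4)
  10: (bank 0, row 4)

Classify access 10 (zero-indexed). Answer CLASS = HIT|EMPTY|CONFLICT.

CLASS = CONFLICT

0: bank 1 row 1 — prev None → EMPTY
1: bank 0 row 6 — prev 4 → CONFLICT
2: bank 1 row 4 — prev 1 → CONFLICT
3: bank 0 row 0 — prev 6 → CONFLICT
4: bank 2 row 5 — prev 5 → HIT
5: bank 0 row 0 — prev 0 → HIT
6: bank 2 row 5 — prev 5 → HIT
7: bank 2 row 5 — prev 5 → HIT
8: bank 1 row 5 — prev 4 → CONFLICT
9: bank 2 row 4 — prev 5 → CONFLICT
10: bank 0 row 4 — prev 0 → CONFLICT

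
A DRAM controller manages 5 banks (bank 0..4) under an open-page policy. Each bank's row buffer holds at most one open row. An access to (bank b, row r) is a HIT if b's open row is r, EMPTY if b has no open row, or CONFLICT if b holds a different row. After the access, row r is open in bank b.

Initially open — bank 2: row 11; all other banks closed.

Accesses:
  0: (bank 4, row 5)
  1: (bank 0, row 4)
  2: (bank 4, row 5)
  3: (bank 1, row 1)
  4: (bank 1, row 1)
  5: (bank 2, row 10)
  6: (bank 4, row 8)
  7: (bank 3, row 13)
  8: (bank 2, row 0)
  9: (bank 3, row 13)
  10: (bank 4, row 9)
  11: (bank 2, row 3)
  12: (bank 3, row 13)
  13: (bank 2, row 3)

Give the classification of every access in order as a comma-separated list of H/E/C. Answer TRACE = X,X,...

0: bank 4 row 5 — prev None → EMPTY
1: bank 0 row 4 — prev None → EMPTY
2: bank 4 row 5 — prev 5 → HIT
3: bank 1 row 1 — prev None → EMPTY
4: bank 1 row 1 — prev 1 → HIT
5: bank 2 row 10 — prev 11 → CONFLICT
6: bank 4 row 8 — prev 5 → CONFLICT
7: bank 3 row 13 — prev None → EMPTY
8: bank 2 row 0 — prev 10 → CONFLICT
9: bank 3 row 13 — prev 13 → HIT
10: bank 4 row 9 — prev 8 → CONFLICT
11: bank 2 row 3 — prev 0 → CONFLICT
12: bank 3 row 13 — prev 13 → HIT
13: bank 2 row 3 — prev 3 → HIT

TRACE = E,E,H,E,H,C,C,E,C,H,C,C,H,H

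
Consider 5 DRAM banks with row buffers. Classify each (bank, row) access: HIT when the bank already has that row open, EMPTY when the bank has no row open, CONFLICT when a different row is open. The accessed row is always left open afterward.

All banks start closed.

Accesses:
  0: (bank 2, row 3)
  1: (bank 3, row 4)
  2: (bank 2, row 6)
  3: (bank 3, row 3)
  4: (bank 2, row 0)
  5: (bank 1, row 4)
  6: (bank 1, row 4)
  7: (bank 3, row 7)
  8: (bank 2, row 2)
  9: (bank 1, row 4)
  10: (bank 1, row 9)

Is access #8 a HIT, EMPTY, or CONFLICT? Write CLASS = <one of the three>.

CLASS = CONFLICT

step 0: bank2 None->3 [EMPTY]
step 1: bank3 None->4 [EMPTY]
step 2: bank2 3->6 [CONFLICT]
step 3: bank3 4->3 [CONFLICT]
step 4: bank2 6->0 [CONFLICT]
step 5: bank1 None->4 [EMPTY]
step 6: bank1 4->4 [HIT]
step 7: bank3 3->7 [CONFLICT]
step 8: bank2 0->2 [CONFLICT]
step 9: bank1 4->4 [HIT]
step 10: bank1 4->9 [CONFLICT]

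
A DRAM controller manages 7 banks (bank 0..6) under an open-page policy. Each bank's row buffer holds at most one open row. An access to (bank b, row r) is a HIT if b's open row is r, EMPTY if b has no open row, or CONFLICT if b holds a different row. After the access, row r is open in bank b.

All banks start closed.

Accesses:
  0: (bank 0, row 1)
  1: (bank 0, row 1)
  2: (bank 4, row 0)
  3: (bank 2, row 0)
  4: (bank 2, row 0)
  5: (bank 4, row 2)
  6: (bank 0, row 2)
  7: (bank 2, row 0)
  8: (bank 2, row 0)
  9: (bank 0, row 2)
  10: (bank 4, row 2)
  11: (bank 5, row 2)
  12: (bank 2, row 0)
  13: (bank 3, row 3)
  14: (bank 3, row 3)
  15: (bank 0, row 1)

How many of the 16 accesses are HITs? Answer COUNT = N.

#0 (0,1) E
#1 (0,1) H  (was 1)
#2 (4,0) E
#3 (2,0) E
#4 (2,0) H  (was 0)
#5 (4,2) C  (was 0)
#6 (0,2) C  (was 1)
#7 (2,0) H  (was 0)
#8 (2,0) H  (was 0)
#9 (0,2) H  (was 2)
#10 (4,2) H  (was 2)
#11 (5,2) E
#12 (2,0) H  (was 0)
#13 (3,3) E
#14 (3,3) H  (was 3)
#15 (0,1) C  (was 2)

COUNT = 8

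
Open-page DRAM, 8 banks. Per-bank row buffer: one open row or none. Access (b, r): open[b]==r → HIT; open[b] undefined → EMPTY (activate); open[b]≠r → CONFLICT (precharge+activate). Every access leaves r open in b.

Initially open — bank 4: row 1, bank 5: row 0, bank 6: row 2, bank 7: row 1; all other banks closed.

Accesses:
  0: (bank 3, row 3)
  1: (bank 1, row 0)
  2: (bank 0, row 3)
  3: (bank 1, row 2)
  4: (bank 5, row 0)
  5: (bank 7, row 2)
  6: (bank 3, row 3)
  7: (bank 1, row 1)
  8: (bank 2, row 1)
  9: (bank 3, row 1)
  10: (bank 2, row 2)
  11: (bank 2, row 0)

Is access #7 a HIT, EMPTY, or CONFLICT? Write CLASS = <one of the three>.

CLASS = CONFLICT

  [0] b3 r3: no row ⇒ E
  [1] b1 r0: no row ⇒ E
  [2] b0 r3: no row ⇒ E
  [3] b1 r2: had r0 ⇒ C
  [4] b5 r0: had r0 ⇒ H
  [5] b7 r2: had r1 ⇒ C
  [6] b3 r3: had r3 ⇒ H
  [7] b1 r1: had r2 ⇒ C
  [8] b2 r1: no row ⇒ E
  [9] b3 r1: had r3 ⇒ C
  [10] b2 r2: had r1 ⇒ C
  [11] b2 r0: had r2 ⇒ C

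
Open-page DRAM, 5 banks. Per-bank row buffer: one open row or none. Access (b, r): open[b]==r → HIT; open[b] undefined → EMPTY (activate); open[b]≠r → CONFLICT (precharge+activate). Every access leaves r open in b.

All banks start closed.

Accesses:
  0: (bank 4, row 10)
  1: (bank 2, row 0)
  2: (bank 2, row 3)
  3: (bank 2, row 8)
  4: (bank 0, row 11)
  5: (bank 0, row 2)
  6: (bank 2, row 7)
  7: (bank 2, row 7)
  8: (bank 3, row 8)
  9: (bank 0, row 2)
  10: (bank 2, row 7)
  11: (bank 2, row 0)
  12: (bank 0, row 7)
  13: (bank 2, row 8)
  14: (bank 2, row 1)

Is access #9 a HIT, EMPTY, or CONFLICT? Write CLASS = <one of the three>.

CLASS = HIT

step 0: bank4 None->10 [EMPTY]
step 1: bank2 None->0 [EMPTY]
step 2: bank2 0->3 [CONFLICT]
step 3: bank2 3->8 [CONFLICT]
step 4: bank0 None->11 [EMPTY]
step 5: bank0 11->2 [CONFLICT]
step 6: bank2 8->7 [CONFLICT]
step 7: bank2 7->7 [HIT]
step 8: bank3 None->8 [EMPTY]
step 9: bank0 2->2 [HIT]
step 10: bank2 7->7 [HIT]
step 11: bank2 7->0 [CONFLICT]
step 12: bank0 2->7 [CONFLICT]
step 13: bank2 0->8 [CONFLICT]
step 14: bank2 8->1 [CONFLICT]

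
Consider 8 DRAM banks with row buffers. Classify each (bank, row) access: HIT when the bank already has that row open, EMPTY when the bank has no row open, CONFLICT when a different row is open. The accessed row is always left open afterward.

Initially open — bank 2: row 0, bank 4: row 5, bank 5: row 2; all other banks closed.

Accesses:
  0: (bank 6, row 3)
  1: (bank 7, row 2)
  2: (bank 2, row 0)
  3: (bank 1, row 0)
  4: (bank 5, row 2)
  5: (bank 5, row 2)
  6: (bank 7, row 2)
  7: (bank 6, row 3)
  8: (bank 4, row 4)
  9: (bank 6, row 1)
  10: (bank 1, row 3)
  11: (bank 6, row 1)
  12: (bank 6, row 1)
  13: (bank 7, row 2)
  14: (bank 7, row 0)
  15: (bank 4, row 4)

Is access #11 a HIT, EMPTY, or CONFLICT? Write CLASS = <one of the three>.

CLASS = HIT

0: bank 6 row 3 — prev None → EMPTY
1: bank 7 row 2 — prev None → EMPTY
2: bank 2 row 0 — prev 0 → HIT
3: bank 1 row 0 — prev None → EMPTY
4: bank 5 row 2 — prev 2 → HIT
5: bank 5 row 2 — prev 2 → HIT
6: bank 7 row 2 — prev 2 → HIT
7: bank 6 row 3 — prev 3 → HIT
8: bank 4 row 4 — prev 5 → CONFLICT
9: bank 6 row 1 — prev 3 → CONFLICT
10: bank 1 row 3 — prev 0 → CONFLICT
11: bank 6 row 1 — prev 1 → HIT
12: bank 6 row 1 — prev 1 → HIT
13: bank 7 row 2 — prev 2 → HIT
14: bank 7 row 0 — prev 2 → CONFLICT
15: bank 4 row 4 — prev 4 → HIT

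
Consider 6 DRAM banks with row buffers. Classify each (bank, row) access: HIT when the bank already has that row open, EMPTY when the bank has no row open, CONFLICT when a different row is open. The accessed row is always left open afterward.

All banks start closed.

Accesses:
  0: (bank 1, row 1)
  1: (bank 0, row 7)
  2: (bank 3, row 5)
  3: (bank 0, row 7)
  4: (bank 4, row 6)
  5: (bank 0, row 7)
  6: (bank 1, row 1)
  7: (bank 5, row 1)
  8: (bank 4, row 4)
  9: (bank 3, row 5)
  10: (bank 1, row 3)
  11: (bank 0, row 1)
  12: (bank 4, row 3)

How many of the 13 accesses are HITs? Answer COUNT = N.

#0 (1,1) E
#1 (0,7) E
#2 (3,5) E
#3 (0,7) H  (was 7)
#4 (4,6) E
#5 (0,7) H  (was 7)
#6 (1,1) H  (was 1)
#7 (5,1) E
#8 (4,4) C  (was 6)
#9 (3,5) H  (was 5)
#10 (1,3) C  (was 1)
#11 (0,1) C  (was 7)
#12 (4,3) C  (was 4)

COUNT = 4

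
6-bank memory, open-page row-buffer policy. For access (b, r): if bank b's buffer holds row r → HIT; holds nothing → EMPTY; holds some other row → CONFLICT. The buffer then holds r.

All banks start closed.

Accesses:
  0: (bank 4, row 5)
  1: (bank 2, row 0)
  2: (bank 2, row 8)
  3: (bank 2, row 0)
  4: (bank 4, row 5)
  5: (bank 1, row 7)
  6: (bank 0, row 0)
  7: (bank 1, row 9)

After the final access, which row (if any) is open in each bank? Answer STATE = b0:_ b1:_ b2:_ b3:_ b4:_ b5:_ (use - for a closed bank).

0: bank 4 row 5 — prev None → EMPTY
1: bank 2 row 0 — prev None → EMPTY
2: bank 2 row 8 — prev 0 → CONFLICT
3: bank 2 row 0 — prev 8 → CONFLICT
4: bank 4 row 5 — prev 5 → HIT
5: bank 1 row 7 — prev None → EMPTY
6: bank 0 row 0 — prev None → EMPTY
7: bank 1 row 9 — prev 7 → CONFLICT

STATE = b0:0 b1:9 b2:0 b3:- b4:5 b5:-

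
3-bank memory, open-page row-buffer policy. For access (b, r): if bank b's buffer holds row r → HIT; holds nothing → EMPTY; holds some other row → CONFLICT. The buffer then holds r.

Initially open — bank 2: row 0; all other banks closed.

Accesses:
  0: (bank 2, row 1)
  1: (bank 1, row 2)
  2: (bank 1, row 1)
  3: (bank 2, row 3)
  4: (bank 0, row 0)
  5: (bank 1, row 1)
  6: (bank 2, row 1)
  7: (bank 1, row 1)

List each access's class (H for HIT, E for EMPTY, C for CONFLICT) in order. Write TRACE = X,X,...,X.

0: bank 2 row 1 — prev 0 → CONFLICT
1: bank 1 row 2 — prev None → EMPTY
2: bank 1 row 1 — prev 2 → CONFLICT
3: bank 2 row 3 — prev 1 → CONFLICT
4: bank 0 row 0 — prev None → EMPTY
5: bank 1 row 1 — prev 1 → HIT
6: bank 2 row 1 — prev 3 → CONFLICT
7: bank 1 row 1 — prev 1 → HIT

TRACE = C,E,C,C,E,H,C,H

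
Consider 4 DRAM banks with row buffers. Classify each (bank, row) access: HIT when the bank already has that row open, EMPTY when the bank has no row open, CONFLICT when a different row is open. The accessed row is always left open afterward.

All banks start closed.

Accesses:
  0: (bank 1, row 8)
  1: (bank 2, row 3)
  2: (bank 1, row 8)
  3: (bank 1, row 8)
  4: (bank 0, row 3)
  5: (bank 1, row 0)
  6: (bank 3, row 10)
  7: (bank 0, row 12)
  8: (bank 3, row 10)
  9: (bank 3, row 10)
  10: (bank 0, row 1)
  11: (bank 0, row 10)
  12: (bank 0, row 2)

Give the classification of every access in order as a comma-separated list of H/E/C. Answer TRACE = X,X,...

step 0: bank1 None->8 [EMPTY]
step 1: bank2 None->3 [EMPTY]
step 2: bank1 8->8 [HIT]
step 3: bank1 8->8 [HIT]
step 4: bank0 None->3 [EMPTY]
step 5: bank1 8->0 [CONFLICT]
step 6: bank3 None->10 [EMPTY]
step 7: bank0 3->12 [CONFLICT]
step 8: bank3 10->10 [HIT]
step 9: bank3 10->10 [HIT]
step 10: bank0 12->1 [CONFLICT]
step 11: bank0 1->10 [CONFLICT]
step 12: bank0 10->2 [CONFLICT]

TRACE = E,E,H,H,E,C,E,C,H,H,C,C,C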